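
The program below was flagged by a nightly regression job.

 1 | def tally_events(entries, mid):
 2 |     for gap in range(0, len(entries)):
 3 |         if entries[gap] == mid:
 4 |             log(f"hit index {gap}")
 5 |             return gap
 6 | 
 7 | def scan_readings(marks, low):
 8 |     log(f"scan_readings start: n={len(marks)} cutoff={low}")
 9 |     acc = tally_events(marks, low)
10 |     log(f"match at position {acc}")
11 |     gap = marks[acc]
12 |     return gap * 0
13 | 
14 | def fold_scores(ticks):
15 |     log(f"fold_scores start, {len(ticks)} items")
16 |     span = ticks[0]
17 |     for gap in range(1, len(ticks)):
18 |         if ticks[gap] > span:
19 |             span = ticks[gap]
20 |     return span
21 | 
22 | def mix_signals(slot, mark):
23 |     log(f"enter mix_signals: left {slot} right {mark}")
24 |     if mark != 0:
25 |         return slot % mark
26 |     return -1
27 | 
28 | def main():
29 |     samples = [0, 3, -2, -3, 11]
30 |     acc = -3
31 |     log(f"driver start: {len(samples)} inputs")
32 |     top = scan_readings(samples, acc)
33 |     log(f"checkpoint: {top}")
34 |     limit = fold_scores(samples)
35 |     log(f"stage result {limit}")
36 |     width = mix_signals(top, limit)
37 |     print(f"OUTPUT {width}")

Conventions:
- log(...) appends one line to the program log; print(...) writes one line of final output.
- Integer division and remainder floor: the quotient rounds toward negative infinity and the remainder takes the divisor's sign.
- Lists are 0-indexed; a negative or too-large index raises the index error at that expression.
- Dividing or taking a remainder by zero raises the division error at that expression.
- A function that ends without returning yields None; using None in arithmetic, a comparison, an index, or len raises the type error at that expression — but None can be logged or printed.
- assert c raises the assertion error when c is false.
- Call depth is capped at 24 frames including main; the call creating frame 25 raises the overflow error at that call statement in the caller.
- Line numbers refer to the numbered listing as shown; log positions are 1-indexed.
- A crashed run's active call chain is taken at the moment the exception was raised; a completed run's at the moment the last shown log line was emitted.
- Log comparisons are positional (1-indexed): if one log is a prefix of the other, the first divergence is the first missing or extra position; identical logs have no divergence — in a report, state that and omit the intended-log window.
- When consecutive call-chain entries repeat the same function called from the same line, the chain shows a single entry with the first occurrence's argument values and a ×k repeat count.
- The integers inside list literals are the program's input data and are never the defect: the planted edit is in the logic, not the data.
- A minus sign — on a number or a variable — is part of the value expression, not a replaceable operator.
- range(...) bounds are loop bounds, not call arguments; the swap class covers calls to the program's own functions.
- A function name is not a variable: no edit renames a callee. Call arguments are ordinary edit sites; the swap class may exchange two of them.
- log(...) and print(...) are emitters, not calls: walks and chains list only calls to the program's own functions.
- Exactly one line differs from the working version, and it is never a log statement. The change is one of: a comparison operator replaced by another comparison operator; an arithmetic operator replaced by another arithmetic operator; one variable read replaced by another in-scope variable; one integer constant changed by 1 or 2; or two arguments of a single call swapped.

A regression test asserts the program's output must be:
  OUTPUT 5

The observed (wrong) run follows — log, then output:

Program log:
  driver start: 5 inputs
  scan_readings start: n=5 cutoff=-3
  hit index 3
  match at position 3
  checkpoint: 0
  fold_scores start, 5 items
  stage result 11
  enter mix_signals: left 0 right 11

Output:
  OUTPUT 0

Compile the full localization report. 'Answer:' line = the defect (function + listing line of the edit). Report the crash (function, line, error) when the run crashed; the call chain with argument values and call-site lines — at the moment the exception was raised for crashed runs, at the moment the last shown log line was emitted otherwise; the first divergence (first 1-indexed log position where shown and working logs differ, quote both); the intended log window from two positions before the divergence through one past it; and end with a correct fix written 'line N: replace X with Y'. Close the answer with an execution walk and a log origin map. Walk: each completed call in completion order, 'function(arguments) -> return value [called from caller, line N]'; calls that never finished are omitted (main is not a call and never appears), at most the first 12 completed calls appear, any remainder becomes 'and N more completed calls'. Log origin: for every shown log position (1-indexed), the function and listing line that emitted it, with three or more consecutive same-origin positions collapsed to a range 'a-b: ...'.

Answer: the defect is in scan_readings at line 12.
Core observation: The log first diverges at position 5: the faulty run prints 'checkpoint: 0' where the working version prints 'checkpoint: -6'.
Call chain: main -> mix_signals(0, 11) (called at line 36).
First divergence: position 5; shown 'checkpoint: 0' vs intended 'checkpoint: -6'.
Intended log window:
  3: hit index 3
  4: match at position 3
  5: checkpoint: -6
  6: fold_scores start, 5 items
Execution walk:
  tally_events([0, 3, -2, -3, 11], -3) -> 3  [called from scan_readings, line 9]
  scan_readings([0, 3, -2, -3, 11], -3) -> 0  [called from main, line 32]
  fold_scores([0, 3, -2, -3, 11]) -> 11  [called from main, line 34]
  mix_signals(0, 11) -> 0  [called from main, line 36]
Log line origins:
  1 — main, line 31
  2 — scan_readings, line 8
  3 — tally_events, line 4
  4 — scan_readings, line 10
  5 — main, line 33
  6 — fold_scores, line 15
  7 — main, line 35
  8 — mix_signals, line 23
A correct fix: line 12: replace `0` with `2`.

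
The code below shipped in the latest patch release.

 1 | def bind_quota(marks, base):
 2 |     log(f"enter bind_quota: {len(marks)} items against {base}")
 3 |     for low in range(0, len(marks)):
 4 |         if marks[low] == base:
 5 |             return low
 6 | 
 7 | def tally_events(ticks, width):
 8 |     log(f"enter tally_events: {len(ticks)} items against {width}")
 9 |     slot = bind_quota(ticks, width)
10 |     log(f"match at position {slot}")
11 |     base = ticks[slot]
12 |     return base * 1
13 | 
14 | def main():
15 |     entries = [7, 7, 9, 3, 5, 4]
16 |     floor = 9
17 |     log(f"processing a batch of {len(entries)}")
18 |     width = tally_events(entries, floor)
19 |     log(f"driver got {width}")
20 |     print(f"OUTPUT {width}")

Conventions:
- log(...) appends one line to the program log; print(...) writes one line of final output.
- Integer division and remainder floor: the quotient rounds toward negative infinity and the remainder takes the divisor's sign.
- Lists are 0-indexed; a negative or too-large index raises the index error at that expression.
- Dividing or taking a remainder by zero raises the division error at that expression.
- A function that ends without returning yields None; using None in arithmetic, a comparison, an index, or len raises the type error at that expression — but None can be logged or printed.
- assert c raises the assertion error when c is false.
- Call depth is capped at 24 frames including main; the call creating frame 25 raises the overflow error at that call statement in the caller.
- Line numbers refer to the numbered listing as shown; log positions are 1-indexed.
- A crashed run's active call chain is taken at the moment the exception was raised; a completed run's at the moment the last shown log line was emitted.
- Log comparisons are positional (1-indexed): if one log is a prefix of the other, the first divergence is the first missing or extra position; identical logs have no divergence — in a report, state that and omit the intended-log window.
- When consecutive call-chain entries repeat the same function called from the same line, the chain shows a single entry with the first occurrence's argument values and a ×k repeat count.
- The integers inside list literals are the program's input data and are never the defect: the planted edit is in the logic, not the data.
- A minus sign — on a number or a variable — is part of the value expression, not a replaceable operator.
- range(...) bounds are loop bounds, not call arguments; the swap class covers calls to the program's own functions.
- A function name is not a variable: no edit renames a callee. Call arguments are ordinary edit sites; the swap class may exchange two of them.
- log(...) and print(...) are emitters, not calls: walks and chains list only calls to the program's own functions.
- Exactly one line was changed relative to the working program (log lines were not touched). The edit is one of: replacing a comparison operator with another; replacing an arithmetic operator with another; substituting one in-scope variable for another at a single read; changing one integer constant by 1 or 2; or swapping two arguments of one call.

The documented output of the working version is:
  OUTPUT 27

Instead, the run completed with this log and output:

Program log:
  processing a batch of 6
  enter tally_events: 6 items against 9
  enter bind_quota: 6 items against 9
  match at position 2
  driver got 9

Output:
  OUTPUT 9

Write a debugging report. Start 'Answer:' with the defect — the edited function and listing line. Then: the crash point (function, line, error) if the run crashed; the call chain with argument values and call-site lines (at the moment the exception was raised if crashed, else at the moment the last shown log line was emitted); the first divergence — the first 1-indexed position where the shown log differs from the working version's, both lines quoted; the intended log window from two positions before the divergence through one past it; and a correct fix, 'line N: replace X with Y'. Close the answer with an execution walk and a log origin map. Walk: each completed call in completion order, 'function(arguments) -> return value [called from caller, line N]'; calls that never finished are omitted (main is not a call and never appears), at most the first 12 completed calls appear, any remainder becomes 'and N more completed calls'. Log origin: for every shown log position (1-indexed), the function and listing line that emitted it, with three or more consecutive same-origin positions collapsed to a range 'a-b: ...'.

Answer: the defect is in tally_events at line 12.
The tell: At log position 5 the runs split — shown 'driver got 9', but the working version logs 'driver got 27'.
Call chain: main.
First divergence: position 5 — the shown line 'driver got 9' should read 'driver got 27'.
Intended log window:
  3: enter bind_quota: 6 items against 9
  4: match at position 2
  5: driver got 27
Execution walk:
  bind_quota([7, 7, 9, 3, 5, 4], 9) -> 2  [called from tally_events, line 9]
  tally_events([7, 7, 9, 3, 5, 4], 9) -> 9  [called from main, line 18]
Log origin:
  1 — main, line 17
  2 — tally_events, line 8
  3 — bind_quota, line 2
  4 — tally_events, line 10
  5 — main, line 19
A correct fix: line 12: replace `1` with `3`.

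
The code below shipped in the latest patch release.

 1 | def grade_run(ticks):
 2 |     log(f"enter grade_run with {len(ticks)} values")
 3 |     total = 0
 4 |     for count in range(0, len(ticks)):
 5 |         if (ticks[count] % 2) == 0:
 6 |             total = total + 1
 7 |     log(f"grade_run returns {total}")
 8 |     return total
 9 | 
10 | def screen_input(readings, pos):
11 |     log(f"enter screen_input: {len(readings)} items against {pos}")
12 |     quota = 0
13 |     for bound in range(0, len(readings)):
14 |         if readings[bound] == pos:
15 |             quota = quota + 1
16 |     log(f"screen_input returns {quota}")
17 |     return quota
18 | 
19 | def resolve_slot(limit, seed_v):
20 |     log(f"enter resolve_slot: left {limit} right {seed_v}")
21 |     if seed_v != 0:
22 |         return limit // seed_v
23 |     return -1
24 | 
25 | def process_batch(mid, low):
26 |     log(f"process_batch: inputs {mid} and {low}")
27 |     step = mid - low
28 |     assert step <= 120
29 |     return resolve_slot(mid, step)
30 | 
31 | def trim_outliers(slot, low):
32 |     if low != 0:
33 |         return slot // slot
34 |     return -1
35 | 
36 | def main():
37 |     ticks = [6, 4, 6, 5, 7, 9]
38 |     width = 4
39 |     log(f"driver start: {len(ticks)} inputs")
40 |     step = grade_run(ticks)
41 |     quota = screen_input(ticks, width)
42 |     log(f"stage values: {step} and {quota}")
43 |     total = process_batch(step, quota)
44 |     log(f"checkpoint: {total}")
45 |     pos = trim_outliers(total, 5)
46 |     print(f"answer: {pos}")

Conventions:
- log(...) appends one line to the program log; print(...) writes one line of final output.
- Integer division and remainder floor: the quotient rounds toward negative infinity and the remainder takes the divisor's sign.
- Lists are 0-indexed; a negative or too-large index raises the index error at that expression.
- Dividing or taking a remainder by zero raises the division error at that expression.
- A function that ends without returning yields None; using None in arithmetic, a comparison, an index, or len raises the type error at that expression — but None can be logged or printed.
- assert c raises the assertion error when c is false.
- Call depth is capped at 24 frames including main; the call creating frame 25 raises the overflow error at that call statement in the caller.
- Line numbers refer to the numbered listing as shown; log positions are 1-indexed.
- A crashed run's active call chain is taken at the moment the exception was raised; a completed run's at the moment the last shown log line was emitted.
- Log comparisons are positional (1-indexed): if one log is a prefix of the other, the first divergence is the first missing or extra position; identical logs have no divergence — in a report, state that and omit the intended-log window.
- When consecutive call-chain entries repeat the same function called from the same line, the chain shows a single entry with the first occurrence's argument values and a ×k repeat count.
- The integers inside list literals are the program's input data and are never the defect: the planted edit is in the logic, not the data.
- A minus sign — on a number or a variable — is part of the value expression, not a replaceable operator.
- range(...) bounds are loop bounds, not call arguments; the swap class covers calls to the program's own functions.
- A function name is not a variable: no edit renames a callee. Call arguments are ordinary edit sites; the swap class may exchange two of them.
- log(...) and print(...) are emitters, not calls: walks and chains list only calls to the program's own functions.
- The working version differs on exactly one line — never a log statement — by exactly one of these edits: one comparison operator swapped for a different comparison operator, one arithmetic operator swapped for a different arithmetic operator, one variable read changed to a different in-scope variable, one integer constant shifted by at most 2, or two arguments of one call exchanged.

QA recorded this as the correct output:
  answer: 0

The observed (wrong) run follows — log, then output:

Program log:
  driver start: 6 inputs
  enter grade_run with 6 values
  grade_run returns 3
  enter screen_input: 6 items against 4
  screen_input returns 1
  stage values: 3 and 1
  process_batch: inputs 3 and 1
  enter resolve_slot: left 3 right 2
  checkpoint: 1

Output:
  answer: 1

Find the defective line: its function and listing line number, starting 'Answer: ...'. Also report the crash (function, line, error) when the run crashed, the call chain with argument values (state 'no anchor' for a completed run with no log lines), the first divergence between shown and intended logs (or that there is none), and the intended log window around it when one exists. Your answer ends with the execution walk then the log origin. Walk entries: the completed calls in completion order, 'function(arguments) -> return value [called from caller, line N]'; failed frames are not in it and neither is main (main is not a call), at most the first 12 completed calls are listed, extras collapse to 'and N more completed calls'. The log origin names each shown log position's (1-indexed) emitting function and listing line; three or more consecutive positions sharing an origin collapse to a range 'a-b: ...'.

Answer: the defect is in trim_outliers at line 33.
Key observation: No log line changed; the fault shows up purely in the output.
Call chain: main.
First divergence: none (the log streams are identical).
Execution walk:
  grade_run([6, 4, 6, 5, 7, 9]) -> 3  [called from main, line 40]
  screen_input([6, 4, 6, 5, 7, 9], 4) -> 1  [called from main, line 41]
  resolve_slot(3, 2) -> 1  [called from process_batch, line 29]
  process_batch(3, 1) -> 1  [called from main, line 43]
  trim_outliers(1, 5) -> 1  [called from main, line 45]
Log origin:
  1: emitted by main (line 39)
  2: emitted by grade_run (line 2)
  3: emitted by grade_run (line 7)
  4: emitted by screen_input (line 11)
  5: emitted by screen_input (line 16)
  6: emitted by main (line 42)
  7: emitted by process_batch (line 26)
  8: emitted by resolve_slot (line 20)
  9: emitted by main (line 44)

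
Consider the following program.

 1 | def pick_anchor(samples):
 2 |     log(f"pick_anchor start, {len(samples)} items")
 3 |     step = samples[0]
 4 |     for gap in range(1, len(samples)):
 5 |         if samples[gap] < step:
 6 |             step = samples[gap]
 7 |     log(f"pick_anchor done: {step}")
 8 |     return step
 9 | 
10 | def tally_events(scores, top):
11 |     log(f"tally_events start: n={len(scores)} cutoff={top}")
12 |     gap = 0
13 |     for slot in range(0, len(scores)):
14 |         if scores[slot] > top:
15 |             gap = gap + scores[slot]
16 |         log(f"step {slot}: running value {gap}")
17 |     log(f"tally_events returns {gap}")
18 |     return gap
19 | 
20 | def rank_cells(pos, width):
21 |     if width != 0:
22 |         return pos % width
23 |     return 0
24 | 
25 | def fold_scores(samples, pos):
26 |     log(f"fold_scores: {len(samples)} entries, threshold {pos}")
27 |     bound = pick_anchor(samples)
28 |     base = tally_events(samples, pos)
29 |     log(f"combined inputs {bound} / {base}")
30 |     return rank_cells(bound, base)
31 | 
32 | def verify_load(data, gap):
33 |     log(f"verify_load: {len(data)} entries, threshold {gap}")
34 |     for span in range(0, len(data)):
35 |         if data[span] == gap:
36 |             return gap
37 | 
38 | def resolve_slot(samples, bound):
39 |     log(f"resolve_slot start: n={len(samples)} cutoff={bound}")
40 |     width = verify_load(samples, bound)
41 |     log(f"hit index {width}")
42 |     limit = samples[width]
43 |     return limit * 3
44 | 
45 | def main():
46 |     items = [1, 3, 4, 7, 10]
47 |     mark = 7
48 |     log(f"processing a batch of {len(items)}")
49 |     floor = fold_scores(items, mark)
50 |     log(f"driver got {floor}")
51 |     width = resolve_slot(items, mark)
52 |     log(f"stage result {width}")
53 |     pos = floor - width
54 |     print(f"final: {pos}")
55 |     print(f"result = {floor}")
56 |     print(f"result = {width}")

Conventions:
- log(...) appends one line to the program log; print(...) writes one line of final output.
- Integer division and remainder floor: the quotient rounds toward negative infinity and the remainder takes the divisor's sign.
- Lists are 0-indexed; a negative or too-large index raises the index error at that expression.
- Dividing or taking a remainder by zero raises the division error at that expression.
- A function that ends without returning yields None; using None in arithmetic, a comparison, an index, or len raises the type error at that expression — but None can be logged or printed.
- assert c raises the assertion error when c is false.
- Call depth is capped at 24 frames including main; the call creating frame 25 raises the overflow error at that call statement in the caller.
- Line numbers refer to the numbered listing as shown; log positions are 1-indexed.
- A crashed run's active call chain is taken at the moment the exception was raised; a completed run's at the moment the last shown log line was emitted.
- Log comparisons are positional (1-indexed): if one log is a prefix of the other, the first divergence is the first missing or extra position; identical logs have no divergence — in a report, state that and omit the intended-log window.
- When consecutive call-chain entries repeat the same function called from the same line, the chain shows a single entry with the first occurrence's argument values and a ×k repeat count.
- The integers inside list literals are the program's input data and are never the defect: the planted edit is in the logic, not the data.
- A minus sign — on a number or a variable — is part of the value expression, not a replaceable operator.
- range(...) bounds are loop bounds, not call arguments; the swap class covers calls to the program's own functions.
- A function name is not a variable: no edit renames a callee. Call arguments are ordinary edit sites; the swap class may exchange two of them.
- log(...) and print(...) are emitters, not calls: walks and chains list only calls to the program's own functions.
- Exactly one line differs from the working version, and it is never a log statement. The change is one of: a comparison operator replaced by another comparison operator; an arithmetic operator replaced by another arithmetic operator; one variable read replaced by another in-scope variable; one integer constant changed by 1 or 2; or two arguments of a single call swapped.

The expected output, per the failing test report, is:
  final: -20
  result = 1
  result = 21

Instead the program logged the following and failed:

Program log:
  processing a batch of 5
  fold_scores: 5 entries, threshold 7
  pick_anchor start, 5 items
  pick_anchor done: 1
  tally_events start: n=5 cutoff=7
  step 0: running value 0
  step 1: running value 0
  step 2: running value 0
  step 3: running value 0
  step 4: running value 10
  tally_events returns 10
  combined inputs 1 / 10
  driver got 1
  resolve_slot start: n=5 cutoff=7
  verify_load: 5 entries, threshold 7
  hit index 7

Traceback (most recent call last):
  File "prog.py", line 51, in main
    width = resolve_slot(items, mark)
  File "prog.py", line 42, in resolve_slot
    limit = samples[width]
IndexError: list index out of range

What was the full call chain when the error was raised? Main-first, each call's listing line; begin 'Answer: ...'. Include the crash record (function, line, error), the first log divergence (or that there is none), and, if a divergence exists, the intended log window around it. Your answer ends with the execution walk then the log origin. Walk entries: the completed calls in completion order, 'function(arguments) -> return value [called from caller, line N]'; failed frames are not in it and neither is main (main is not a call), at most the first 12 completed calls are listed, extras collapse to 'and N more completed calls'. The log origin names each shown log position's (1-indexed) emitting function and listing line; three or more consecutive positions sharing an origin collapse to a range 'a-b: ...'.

Answer: main -> resolve_slot (called at line 51).
Key observation: Position 16 is the first bad log line: 'hit index 7' should read 'hit index 3'.
Crash: resolve_slot, line 42, IndexError.
First divergence: position 16 — the shown line 'hit index 7' should read 'hit index 3'.
Intended log window:
  14: resolve_slot start: n=5 cutoff=7
  15: verify_load: 5 entries, threshold 7
  16: hit index 3
  17: stage result 21
Execution walk:
  pick_anchor([1, 3, 4, 7, 10]) -> 1  [called from fold_scores, line 27]
  tally_events([1, 3, 4, 7, 10], 7) -> 10  [called from fold_scores, line 28]
  rank_cells(1, 10) -> 1  [called from fold_scores, line 30]
  fold_scores([1, 3, 4, 7, 10], 7) -> 1  [called from main, line 49]
  verify_load([1, 3, 4, 7, 10], 7) -> 7  [called from resolve_slot, line 40]
Origin of each log line:
  1: logged in main at line 48
  2: logged in fold_scores at line 26
  3: logged in pick_anchor at line 2
  4: logged in pick_anchor at line 7
  5: logged in tally_events at line 11
  6-10: logged in tally_events at line 16
  11: logged in tally_events at line 17
  12: logged in fold_scores at line 29
  13: logged in main at line 50
  14: logged in resolve_slot at line 39
  15: logged in verify_load at line 33
  16: logged in resolve_slot at line 41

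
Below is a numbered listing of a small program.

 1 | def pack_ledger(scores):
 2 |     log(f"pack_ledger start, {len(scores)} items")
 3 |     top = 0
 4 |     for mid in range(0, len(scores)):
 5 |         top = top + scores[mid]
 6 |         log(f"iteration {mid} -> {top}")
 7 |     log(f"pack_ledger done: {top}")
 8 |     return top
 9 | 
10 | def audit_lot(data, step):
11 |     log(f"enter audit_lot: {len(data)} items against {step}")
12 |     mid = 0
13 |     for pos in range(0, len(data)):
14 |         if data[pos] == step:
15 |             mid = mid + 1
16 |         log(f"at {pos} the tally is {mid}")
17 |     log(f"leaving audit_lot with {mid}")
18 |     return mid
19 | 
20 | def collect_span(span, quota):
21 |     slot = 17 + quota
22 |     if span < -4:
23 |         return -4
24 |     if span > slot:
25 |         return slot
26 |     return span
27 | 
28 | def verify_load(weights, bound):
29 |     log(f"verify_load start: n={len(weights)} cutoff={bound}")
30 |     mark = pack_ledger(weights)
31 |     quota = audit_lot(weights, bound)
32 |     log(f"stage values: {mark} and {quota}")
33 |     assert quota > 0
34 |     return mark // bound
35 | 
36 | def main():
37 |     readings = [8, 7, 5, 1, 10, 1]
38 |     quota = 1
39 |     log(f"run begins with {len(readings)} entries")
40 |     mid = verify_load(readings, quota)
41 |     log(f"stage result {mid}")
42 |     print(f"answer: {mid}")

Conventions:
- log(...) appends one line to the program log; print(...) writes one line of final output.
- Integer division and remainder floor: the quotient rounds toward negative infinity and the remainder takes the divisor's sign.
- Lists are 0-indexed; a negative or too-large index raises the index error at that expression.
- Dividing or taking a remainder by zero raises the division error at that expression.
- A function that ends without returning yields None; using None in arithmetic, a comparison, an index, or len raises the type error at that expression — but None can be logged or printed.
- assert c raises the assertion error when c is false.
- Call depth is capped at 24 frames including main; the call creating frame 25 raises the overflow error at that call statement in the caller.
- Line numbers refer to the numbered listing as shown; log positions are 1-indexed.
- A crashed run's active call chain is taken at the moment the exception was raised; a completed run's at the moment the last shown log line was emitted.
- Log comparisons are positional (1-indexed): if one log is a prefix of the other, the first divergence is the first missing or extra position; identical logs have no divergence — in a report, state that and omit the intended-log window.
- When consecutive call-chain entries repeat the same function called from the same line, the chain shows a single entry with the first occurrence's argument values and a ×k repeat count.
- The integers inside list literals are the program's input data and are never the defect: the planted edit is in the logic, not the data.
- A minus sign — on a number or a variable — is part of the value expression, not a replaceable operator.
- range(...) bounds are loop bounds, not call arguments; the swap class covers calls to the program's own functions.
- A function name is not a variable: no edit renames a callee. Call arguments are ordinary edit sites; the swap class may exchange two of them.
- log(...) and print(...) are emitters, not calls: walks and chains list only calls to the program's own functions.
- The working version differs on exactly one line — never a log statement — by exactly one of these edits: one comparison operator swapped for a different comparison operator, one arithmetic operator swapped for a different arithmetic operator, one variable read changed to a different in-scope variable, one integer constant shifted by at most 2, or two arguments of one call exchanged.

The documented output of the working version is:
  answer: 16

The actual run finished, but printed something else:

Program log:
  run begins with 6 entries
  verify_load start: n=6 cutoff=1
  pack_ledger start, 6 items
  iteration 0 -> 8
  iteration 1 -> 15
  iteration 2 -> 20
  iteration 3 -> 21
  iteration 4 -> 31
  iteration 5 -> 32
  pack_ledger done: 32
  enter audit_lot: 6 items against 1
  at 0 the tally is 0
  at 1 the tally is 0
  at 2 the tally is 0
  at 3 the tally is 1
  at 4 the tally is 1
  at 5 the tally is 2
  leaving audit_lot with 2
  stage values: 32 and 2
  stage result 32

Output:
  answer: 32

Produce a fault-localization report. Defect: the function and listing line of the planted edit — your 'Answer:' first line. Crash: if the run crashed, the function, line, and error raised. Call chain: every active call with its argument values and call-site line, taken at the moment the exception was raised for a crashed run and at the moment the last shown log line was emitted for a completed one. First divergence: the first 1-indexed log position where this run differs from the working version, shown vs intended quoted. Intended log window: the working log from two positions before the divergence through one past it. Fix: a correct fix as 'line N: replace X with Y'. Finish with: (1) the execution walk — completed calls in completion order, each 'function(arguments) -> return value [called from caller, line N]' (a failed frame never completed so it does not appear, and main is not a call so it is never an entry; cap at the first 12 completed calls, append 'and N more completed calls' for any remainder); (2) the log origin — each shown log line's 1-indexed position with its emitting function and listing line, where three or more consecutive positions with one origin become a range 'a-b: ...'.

Answer: the defect is in verify_load at line 34.
Key observation: Everything matches until log position 20, which reads 'stage result 32' in place of 'stage result 16'.
Call chain: main.
First divergence: position 20 — shown 'stage result 32', intended 'stage result 16'.
Intended log window:
  18: leaving audit_lot with 2
  19: stage values: 32 and 2
  20: stage result 16
Execution walk:
  pack_ledger([8, 7, 5, 1, 10, 1]) -> 32  [called from verify_load, line 30]
  audit_lot([8, 7, 5, 1, 10, 1], 1) -> 2  [called from verify_load, line 31]
  verify_load([8, 7, 5, 1, 10, 1], 1) -> 32  [called from main, line 40]
Log origins:
  1: emitted by main (line 39)
  2: emitted by verify_load (line 29)
  3: emitted by pack_ledger (line 2)
  4-9: emitted by pack_ledger (line 6)
  10: emitted by pack_ledger (line 7)
  11: emitted by audit_lot (line 11)
  12-17: emitted by audit_lot (line 16)
  18: emitted by audit_lot (line 17)
  19: emitted by verify_load (line 32)
  20: emitted by main (line 41)
A correct fix: line 34: replace `bound` with `quota`.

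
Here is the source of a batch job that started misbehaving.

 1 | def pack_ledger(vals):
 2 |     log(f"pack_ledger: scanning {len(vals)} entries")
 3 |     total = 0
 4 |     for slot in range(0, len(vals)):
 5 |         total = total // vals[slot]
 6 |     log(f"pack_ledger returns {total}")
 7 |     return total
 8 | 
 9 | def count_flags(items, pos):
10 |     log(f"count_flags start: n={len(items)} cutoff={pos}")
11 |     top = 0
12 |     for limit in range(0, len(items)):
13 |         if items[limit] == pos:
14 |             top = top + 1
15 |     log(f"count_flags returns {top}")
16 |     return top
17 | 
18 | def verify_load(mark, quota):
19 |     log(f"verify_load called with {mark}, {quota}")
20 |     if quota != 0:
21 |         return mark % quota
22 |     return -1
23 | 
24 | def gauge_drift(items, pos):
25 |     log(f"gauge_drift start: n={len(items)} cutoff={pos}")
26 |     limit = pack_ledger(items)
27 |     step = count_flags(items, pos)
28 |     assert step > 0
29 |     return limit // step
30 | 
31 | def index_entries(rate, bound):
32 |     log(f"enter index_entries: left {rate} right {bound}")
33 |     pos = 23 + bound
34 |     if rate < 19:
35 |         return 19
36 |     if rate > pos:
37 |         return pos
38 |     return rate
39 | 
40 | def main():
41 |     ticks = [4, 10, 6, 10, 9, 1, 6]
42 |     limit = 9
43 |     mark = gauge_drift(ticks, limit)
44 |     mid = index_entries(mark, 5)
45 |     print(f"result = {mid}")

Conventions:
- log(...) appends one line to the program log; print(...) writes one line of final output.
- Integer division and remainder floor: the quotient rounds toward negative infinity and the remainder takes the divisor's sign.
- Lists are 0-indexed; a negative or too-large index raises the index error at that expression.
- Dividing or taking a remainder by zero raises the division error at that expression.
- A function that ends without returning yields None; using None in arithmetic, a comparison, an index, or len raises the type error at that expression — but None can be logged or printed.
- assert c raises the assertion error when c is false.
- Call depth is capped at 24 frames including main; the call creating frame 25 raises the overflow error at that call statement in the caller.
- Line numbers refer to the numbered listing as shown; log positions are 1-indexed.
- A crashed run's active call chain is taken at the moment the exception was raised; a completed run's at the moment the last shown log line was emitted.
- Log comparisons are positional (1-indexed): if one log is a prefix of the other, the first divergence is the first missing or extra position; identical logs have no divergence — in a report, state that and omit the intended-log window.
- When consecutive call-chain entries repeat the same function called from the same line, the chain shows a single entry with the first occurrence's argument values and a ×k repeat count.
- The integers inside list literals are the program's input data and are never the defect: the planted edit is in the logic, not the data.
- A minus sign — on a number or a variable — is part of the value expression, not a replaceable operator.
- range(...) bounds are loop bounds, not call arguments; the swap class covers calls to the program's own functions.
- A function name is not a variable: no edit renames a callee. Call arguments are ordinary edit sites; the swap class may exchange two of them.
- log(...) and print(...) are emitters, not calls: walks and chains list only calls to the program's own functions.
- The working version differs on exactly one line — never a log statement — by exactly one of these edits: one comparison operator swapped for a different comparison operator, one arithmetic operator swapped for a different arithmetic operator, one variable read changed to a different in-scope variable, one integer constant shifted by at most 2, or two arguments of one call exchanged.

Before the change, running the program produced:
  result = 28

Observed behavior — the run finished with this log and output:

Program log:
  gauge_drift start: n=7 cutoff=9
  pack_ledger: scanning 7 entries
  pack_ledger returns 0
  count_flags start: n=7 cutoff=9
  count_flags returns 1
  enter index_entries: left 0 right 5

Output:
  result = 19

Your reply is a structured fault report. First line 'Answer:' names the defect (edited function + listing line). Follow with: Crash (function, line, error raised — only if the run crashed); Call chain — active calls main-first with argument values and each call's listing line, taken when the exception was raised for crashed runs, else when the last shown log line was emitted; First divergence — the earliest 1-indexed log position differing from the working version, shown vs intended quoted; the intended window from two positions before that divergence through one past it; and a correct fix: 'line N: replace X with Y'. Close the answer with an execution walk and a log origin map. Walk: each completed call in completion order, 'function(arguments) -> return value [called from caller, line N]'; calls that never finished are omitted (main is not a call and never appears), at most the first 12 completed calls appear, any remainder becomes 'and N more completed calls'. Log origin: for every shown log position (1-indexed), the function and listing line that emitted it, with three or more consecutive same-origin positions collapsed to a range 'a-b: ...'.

Answer: the defect is in pack_ledger at line 5.
The tell: The log first diverges at position 3: the faulty run prints 'pack_ledger returns 0' where the working version prints 'pack_ledger returns 46'.
Call chain: main -> index_entries(0, 5) (called at line 44).
First divergence: at position 3 the run shows 'pack_ledger returns 0' where the working version logs 'pack_ledger returns 46'.
Intended log window:
  1: gauge_drift start: n=7 cutoff=9
  2: pack_ledger: scanning 7 entries
  3: pack_ledger returns 46
  4: count_flags start: n=7 cutoff=9
Execution walk:
  pack_ledger([4, 10, 6, 10, 9, 1, 6]) -> 0  [called from gauge_drift, line 26]
  count_flags([4, 10, 6, 10, 9, 1, 6], 9) -> 1  [called from gauge_drift, line 27]
  gauge_drift([4, 10, 6, 10, 9, 1, 6], 9) -> 0  [called from main, line 43]
  index_entries(0, 5) -> 19  [called from main, line 44]
Log line origins:
  1: logged in gauge_drift at line 25
  2: logged in pack_ledger at line 2
  3: logged in pack_ledger at line 6
  4: logged in count_flags at line 10
  5: logged in count_flags at line 15
  6: logged in index_entries at line 32
A correct fix: line 5: replace `//` with `+`.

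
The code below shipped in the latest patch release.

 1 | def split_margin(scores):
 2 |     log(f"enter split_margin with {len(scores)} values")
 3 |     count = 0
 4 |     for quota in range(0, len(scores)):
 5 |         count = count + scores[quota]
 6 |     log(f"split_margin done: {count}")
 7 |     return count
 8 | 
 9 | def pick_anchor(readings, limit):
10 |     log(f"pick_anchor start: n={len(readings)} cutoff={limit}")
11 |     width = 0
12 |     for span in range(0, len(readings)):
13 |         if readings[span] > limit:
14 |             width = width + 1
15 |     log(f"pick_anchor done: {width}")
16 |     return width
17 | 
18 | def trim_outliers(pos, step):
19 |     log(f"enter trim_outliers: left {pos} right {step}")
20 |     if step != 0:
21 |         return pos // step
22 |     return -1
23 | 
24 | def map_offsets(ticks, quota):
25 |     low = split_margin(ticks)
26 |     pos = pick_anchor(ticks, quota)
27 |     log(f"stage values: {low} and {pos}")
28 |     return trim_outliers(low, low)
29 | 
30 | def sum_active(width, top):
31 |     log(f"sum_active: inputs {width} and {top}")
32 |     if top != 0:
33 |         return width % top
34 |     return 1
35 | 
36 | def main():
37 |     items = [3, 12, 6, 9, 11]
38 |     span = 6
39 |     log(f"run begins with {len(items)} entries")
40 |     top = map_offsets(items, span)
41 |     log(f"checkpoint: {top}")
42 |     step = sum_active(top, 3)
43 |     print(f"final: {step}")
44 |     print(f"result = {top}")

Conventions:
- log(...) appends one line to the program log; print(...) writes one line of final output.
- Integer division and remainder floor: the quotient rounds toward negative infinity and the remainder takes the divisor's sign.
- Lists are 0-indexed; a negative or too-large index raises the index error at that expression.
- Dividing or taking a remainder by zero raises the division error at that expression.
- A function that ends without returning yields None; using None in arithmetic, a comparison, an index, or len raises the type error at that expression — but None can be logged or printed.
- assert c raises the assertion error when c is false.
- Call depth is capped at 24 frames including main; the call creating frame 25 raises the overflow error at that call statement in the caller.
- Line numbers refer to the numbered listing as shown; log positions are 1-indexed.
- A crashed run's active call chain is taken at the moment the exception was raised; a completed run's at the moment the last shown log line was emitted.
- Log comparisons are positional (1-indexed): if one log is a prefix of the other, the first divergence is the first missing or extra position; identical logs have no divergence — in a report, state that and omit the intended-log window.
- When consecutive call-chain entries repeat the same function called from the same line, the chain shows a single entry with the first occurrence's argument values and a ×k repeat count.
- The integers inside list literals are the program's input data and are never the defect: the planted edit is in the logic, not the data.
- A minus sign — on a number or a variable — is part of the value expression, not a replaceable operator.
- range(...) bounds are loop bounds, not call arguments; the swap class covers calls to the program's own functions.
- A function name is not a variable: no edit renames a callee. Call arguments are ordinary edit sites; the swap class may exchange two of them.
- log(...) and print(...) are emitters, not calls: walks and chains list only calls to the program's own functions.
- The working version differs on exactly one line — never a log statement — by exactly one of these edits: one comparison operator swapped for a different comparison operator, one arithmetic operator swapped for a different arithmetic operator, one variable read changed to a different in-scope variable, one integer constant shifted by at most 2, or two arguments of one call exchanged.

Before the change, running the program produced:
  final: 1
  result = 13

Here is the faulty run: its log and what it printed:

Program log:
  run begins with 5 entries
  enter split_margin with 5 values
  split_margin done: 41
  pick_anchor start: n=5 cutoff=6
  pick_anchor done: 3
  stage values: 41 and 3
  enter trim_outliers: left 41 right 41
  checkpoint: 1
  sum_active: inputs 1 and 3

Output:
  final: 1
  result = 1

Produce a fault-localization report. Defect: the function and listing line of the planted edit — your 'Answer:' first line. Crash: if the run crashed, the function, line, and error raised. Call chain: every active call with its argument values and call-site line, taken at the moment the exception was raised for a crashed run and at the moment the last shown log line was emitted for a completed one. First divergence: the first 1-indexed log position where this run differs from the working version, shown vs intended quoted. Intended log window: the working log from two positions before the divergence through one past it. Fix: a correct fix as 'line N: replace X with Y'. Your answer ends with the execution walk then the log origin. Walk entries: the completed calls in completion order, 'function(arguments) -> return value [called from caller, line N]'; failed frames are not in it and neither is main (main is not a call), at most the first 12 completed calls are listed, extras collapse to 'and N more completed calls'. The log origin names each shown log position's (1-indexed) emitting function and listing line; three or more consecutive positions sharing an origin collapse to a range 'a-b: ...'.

Answer: the defect is in map_offsets at line 28.
The tell: At log position 7 the runs split — shown 'enter trim_outliers: left 41 right 41', but the working version logs 'enter trim_outliers: left 41 right 3'.
Call chain: main -> sum_active(1, 3) (called at line 42).
First divergence: position 7 — shown 'enter trim_outliers: left 41 right 41', intended 'enter trim_outliers: left 41 right 3'.
Intended log window:
  5: pick_anchor done: 3
  6: stage values: 41 and 3
  7: enter trim_outliers: left 41 right 3
  8: checkpoint: 13
Execution walk:
  split_margin([3, 12, 6, 9, 11]) -> 41  [called from map_offsets, line 25]
  pick_anchor([3, 12, 6, 9, 11], 6) -> 3  [called from map_offsets, line 26]
  trim_outliers(41, 41) -> 1  [called from map_offsets, line 28]
  map_offsets([3, 12, 6, 9, 11], 6) -> 1  [called from main, line 40]
  sum_active(1, 3) -> 1  [called from main, line 42]
Log origin:
  1: emitted by main (line 39)
  2: emitted by split_margin (line 2)
  3: emitted by split_margin (line 6)
  4: emitted by pick_anchor (line 10)
  5: emitted by pick_anchor (line 15)
  6: emitted by map_offsets (line 27)
  7: emitted by trim_outliers (line 19)
  8: emitted by main (line 41)
  9: emitted by sum_active (line 31)
A correct fix: line 28: replace `trim_outliers(low, low)` with `trim_outliers(low, pos)`.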